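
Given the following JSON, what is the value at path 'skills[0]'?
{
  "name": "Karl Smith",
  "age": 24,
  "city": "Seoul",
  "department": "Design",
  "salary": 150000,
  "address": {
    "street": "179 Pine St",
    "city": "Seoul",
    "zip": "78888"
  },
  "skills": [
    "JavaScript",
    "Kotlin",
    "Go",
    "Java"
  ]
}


Query: skills[0]
Path: skills -> first element
Value: JavaScript

JavaScript


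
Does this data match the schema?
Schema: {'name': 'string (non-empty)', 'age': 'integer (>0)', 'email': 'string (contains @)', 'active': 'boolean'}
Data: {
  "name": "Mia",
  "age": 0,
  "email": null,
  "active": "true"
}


Validating each field against schema:
  name: OK (non-empty string)
  age: FAIL (0 is not > 0)
  email: FAIL (null is not a string)
  active: FAIL ("true" is not a boolean)

Result: INVALID (3 errors: age, email, active)

INVALID (3 errors: age, email, active)


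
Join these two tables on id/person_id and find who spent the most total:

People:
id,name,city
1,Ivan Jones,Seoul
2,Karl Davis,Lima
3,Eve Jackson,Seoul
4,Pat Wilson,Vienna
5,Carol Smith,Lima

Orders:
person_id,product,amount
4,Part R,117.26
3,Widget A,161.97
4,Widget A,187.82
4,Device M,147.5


Join on: people.id = orders.person_id

Joined rows:
  Pat Wilson (Vienna) bought Part R for $117.26
  Eve Jackson (Seoul) bought Widget A for $161.97
  Pat Wilson (Vienna) bought Widget A for $187.82
  Pat Wilson (Vienna) bought Device M for $147.5

Total per person:
  Pat Wilson: $452.58
  Eve Jackson: $161.97

Top spender: Pat Wilson ($452.58)

Pat Wilson ($452.58)


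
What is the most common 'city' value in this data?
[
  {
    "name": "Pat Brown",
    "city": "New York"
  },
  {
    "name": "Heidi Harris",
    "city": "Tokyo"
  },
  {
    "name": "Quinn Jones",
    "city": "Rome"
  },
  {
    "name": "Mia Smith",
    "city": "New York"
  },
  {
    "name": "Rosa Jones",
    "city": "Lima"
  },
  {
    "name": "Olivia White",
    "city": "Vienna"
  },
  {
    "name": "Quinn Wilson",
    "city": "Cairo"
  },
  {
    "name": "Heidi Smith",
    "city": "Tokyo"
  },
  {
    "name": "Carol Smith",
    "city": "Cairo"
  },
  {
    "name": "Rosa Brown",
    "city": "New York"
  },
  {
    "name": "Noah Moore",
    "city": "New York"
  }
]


Counting 'city' values across 11 records:

  New York: 4 ####
  Tokyo: 2 ##
  Cairo: 2 ##
  Rome: 1 #
  Lima: 1 #
  Vienna: 1 #

Most common: New York (4 times)

New York (4 times)


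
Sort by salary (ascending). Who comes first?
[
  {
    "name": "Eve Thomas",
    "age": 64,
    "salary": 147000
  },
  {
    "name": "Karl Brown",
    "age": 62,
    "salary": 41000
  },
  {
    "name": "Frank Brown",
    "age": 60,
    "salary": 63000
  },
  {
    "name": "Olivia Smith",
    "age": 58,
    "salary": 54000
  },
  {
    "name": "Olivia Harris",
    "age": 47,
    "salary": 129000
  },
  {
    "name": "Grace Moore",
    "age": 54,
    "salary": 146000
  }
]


Sort by: salary (ascending)

Sorted order:
  1. Karl Brown (salary = 41000)
  2. Olivia Smith (salary = 54000)
  3. Frank Brown (salary = 63000)
  4. Olivia Harris (salary = 129000)
  5. Grace Moore (salary = 146000)
  6. Eve Thomas (salary = 147000)

First: Karl Brown

Karl Brown


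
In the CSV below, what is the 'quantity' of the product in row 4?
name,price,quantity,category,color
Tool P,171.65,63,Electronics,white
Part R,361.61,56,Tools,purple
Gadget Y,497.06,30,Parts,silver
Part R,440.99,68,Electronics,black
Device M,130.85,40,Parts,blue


Query: Row 4 ('Part R'), column 'quantity'
Value: 68

68


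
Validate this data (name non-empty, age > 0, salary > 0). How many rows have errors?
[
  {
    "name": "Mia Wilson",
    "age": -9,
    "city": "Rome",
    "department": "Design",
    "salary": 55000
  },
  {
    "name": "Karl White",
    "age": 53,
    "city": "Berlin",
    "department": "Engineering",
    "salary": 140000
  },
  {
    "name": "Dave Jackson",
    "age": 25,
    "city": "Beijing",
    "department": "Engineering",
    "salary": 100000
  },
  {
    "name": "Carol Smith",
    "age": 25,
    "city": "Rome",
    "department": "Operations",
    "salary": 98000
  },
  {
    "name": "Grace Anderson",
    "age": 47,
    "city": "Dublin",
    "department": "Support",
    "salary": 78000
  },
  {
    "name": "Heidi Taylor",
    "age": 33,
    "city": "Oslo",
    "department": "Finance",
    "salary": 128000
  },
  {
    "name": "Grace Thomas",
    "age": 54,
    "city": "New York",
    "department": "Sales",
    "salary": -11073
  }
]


Validating 7 records:
Rules: name non-empty, age > 0, salary > 0

  Row 1 (Mia Wilson): negative age: -9
  Row 2 (Karl White): OK
  Row 3 (Dave Jackson): OK
  Row 4 (Carol Smith): OK
  Row 5 (Grace Anderson): OK
  Row 6 (Heidi Taylor): OK
  Row 7 (Grace Thomas): negative salary: -11073

Total errors: 2

2 errors


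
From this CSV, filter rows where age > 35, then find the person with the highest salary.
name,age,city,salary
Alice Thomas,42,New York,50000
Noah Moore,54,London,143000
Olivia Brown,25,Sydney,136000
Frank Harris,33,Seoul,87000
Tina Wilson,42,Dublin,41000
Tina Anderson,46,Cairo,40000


Filter: age > 35
Sort by: salary (descending)

Filtered records (4):
  Noah Moore, age 54, salary $143000
  Alice Thomas, age 42, salary $50000
  Tina Wilson, age 42, salary $41000
  Tina Anderson, age 46, salary $40000

Highest salary: Noah Moore ($143000)

Noah Moore


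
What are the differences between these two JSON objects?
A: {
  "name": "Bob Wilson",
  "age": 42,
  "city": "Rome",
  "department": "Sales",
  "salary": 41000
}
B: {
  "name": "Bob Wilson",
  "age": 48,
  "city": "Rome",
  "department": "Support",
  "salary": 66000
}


Comparing each field (in key order):
  name: same
  age: DIFFERENT
  city: same
  department: DIFFERENT
  salary: DIFFERENT
Differences:
  age: 42 -> 48
  department: Sales -> Support
  salary: 41000 -> 66000

3 field(s) changed

3 changes: age, department, salary


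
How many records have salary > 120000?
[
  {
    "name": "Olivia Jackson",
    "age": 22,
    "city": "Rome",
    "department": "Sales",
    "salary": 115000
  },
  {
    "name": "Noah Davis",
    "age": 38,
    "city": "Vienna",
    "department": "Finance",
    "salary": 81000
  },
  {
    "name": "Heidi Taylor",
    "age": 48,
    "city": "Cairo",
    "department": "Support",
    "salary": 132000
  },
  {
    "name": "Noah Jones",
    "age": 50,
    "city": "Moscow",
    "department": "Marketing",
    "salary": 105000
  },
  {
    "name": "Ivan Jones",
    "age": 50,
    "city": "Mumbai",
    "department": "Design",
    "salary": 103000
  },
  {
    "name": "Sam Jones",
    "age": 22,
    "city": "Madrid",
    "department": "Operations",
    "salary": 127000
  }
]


Data: 6 records
Condition: salary > 120000

Checking each record:
  Olivia Jackson: 115000
  Noah Davis: 81000
  Heidi Taylor: 132000 MATCH
  Noah Jones: 105000
  Ivan Jones: 103000
  Sam Jones: 127000 MATCH

Count: 2

2


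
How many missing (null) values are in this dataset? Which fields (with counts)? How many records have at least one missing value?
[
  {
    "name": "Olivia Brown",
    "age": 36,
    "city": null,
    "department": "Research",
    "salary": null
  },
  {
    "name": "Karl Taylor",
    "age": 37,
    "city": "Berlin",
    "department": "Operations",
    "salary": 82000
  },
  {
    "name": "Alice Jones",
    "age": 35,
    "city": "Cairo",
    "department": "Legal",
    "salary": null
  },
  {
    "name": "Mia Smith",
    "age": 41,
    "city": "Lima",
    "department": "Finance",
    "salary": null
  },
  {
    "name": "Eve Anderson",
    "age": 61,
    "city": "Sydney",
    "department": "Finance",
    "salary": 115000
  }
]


Checking for missing (null) values in 5 records:

  Olivia Brown: city, salary
  Karl Taylor: complete
  Alice Jones: salary
  Mia Smith: salary
  Eve Anderson: complete

Per field:
  name: 0 missing
  age: 0 missing
  city: 1 missing
  department: 0 missing
  salary: 3 missing

Total missing values: 4
Records with any missing: 3

4 missing values (city: 1, salary: 3); 3 incomplete records


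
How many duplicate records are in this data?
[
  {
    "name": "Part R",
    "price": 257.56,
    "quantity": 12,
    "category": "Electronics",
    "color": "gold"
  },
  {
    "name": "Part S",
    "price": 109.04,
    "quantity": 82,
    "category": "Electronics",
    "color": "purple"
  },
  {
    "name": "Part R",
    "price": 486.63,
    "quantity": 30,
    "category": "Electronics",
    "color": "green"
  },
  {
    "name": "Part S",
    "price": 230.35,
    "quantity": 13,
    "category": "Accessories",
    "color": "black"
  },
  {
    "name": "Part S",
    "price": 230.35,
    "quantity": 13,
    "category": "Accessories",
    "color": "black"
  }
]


Checking 5 records for duplicates:

  Row 1: Part R ($257.56, qty 12)
  Row 2: Part S ($109.04, qty 82)
  Row 3: Part R ($486.63, qty 30)
  Row 4: Part S ($230.35, qty 13)
  Row 5: Part S ($230.35, qty 13) <-- DUPLICATE

Duplicates found: 1
Unique records: 4

1 duplicates, 4 unique


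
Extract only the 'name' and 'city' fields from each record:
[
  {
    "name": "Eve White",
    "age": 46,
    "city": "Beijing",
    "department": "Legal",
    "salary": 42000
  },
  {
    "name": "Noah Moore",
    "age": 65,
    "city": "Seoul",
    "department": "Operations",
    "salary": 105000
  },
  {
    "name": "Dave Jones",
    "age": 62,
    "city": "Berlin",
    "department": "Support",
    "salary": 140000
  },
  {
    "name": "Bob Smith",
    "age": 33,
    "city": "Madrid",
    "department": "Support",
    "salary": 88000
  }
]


Original: 4 records with fields: name, age, city, department, salary
Keep: ['name', 'city']
Drop: ['age', 'department', 'salary']
Result: 4 records, 2 fields each

[
  {
    "name": "Eve White",
    "city": "Beijing"
  },
  {
    "name": "Noah Moore",
    "city": "Seoul"
  },
  {
    "name": "Dave Jones",
    "city": "Berlin"
  },
  {
    "name": "Bob Smith",
    "city": "Madrid"
  }
]


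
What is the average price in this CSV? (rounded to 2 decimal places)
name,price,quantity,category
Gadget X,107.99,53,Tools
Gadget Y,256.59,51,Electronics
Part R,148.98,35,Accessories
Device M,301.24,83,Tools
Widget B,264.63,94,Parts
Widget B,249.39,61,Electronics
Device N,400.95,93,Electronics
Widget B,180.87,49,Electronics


Computing average price:
Values: [107.99, 256.59, 148.98, 301.24, 264.63, 249.39, 400.95, 180.87]
Sum = 1910.64
Count = 8
Average = 1910.64/8 = 238.83

238.83


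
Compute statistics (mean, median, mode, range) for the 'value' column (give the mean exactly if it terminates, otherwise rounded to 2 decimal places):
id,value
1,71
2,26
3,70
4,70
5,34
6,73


Data: [71, 26, 70, 70, 34, 73]
Count: 6
Sum: 344
Mean: 344/6 ≈ 57.33 (rounded to 2 decimal places)
Sorted: [26, 34, 70, 70, 71, 73]
Median: 70.0
Mode: 70 (2 times)
Range: 73 - 26 = 47
Min: 26, Max: 73

mean≈57.33, median=70.0, mode=70, range=47


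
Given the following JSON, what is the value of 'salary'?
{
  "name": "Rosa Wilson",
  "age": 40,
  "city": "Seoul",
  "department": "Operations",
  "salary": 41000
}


Looking up field 'salary'
Value: 41000

41000


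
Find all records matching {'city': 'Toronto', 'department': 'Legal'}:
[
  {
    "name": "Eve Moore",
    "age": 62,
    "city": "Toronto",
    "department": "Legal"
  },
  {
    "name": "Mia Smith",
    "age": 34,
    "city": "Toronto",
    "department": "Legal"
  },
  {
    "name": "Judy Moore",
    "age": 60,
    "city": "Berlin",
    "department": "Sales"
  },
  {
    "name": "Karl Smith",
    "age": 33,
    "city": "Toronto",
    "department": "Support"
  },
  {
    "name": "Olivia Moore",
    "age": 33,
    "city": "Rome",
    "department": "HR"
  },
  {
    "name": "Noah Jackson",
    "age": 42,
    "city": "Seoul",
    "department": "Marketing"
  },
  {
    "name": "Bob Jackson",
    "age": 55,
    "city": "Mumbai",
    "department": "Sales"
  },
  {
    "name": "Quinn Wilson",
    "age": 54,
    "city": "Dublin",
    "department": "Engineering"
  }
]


Search criteria: {'city': 'Toronto', 'department': 'Legal'}

Checking 8 records:
  Eve Moore: {city: Toronto, department: Legal} <-- MATCH
  Mia Smith: {city: Toronto, department: Legal} <-- MATCH
  Judy Moore: {city: Berlin, department: Sales}
  Karl Smith: {city: Toronto, department: Support}
  Olivia Moore: {city: Rome, department: HR}
  Noah Jackson: {city: Seoul, department: Marketing}
  Bob Jackson: {city: Mumbai, department: Sales}
  Quinn Wilson: {city: Dublin, department: Engineering}

Matches: ["Eve Moore", "Mia Smith"]

["Eve Moore", "Mia Smith"]


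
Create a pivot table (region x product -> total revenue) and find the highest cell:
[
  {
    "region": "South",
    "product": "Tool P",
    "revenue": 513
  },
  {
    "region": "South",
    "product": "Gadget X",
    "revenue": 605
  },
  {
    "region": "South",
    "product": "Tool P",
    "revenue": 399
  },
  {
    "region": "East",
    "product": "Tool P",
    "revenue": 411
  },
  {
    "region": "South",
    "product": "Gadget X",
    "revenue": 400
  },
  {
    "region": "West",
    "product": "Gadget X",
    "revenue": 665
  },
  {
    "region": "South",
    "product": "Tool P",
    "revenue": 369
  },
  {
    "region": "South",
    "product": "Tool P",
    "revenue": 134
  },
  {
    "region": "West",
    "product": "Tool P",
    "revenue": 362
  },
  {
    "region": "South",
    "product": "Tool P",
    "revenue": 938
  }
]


Pivot: region (rows) x product (columns) -> total revenue

     Gadget X      Tool P      
East             0           411  
South         1005          2353  
West           665           362  

Highest: South / Tool P = $2353

South / Tool P = $2353


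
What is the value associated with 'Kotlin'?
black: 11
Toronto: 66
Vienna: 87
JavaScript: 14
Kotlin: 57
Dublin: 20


Looking up key 'Kotlin'
Value: 57

57


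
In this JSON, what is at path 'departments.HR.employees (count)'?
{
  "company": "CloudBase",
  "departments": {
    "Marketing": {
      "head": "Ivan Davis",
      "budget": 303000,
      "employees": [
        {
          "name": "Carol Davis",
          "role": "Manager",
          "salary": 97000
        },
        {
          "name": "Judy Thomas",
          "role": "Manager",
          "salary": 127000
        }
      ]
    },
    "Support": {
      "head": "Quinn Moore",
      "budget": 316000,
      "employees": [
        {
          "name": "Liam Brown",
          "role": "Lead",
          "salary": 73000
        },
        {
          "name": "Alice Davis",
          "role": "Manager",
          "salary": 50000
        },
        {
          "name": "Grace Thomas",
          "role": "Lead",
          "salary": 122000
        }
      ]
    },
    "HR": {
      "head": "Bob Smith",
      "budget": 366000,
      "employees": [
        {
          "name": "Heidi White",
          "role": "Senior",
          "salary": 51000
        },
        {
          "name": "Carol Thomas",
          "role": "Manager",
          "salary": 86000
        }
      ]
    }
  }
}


Path: departments.HR.employees (count)

Navigate:
  -> departments
  -> HR
  -> employees (array, length 2)

2


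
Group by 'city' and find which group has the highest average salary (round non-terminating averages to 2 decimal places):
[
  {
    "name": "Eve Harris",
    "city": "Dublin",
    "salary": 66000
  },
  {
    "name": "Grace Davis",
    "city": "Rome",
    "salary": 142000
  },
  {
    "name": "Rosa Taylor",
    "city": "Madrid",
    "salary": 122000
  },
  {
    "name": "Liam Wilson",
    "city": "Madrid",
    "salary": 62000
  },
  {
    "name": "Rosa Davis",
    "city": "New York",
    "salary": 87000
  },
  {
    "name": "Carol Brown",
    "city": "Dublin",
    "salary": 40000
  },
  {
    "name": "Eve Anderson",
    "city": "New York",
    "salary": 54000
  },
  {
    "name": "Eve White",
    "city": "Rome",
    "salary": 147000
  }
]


Group by: city

Groups:
  Dublin: 2 people, avg salary = 106000/2 = $53000
  Madrid: 2 people, avg salary = 184000/2 = $92000
  New York: 2 people, avg salary = 141000/2 = $70500
  Rome: 2 people, avg salary = 289000/2 = $144500

Highest average salary: Rome ($144500)

Rome ($144500)


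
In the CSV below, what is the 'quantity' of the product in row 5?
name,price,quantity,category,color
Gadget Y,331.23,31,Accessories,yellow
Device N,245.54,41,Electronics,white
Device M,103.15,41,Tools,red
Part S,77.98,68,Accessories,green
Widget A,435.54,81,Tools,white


Query: Row 5 ('Widget A'), column 'quantity'
Value: 81

81


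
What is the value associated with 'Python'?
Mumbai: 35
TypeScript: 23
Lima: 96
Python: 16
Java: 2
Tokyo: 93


Looking up key 'Python'
Value: 16

16


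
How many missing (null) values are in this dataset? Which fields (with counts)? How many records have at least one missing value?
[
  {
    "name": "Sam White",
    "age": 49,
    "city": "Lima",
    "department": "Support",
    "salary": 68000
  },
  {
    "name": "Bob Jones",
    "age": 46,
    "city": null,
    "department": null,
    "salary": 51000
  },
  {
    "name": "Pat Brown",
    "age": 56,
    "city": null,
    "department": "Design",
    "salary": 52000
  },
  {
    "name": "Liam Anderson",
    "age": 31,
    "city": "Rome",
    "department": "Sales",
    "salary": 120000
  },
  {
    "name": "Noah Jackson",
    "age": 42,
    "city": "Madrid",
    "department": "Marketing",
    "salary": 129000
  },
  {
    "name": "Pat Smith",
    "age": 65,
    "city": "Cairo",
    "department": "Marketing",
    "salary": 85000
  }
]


Checking for missing (null) values in 6 records:

  Sam White: complete
  Bob Jones: city, department
  Pat Brown: city
  Liam Anderson: complete
  Noah Jackson: complete
  Pat Smith: complete

Per field:
  name: 0 missing
  age: 0 missing
  city: 2 missing
  department: 1 missing
  salary: 0 missing

Total missing values: 3
Records with any missing: 2

3 missing values (city: 2, department: 1); 2 incomplete records


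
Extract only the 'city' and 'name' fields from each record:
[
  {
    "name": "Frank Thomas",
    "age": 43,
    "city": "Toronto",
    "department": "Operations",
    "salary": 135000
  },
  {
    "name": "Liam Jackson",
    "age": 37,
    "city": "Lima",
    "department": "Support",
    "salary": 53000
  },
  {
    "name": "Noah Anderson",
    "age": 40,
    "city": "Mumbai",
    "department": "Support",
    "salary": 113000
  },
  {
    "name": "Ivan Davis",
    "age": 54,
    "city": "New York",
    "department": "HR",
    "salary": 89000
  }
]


Original: 4 records with fields: name, age, city, department, salary
Keep: ['city', 'name']
Drop: ['age', 'department', 'salary']
Result: 4 records, 2 fields each

[
  {
    "city": "Toronto",
    "name": "Frank Thomas"
  },
  {
    "city": "Lima",
    "name": "Liam Jackson"
  },
  {
    "city": "Mumbai",
    "name": "Noah Anderson"
  },
  {
    "city": "New York",
    "name": "Ivan Davis"
  }
]


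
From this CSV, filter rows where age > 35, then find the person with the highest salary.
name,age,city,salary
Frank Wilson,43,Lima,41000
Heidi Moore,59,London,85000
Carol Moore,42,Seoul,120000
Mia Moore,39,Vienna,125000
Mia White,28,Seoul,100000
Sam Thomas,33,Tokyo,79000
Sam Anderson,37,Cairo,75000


Filter: age > 35
Sort by: salary (descending)

Filtered records (5):
  Mia Moore, age 39, salary $125000
  Carol Moore, age 42, salary $120000
  Heidi Moore, age 59, salary $85000
  Sam Anderson, age 37, salary $75000
  Frank Wilson, age 43, salary $41000

Highest salary: Mia Moore ($125000)

Mia Moore


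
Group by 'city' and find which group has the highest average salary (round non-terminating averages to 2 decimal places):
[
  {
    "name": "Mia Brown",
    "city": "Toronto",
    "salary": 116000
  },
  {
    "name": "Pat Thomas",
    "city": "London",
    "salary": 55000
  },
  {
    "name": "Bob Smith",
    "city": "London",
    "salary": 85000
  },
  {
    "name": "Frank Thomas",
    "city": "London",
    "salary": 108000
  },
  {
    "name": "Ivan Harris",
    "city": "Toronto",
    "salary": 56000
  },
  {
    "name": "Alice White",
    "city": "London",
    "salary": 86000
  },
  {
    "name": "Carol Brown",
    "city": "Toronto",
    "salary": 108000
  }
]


Group by: city

Groups:
  London: 4 people, avg salary = 334000/4 = $83500
  Toronto: 3 people, avg salary = 280000/3 ≈ $93333.33

Highest average salary: Toronto (≈$93333.33)

Toronto (≈$93333.33)


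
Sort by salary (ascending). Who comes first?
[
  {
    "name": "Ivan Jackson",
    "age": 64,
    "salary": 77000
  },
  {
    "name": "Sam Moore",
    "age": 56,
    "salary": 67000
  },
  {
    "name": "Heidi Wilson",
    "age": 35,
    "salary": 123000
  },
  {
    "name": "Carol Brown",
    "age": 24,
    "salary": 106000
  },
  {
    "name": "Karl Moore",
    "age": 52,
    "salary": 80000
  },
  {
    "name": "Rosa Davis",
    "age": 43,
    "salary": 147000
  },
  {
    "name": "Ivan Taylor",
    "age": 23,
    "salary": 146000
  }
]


Sort by: salary (ascending)

Sorted order:
  1. Sam Moore (salary = 67000)
  2. Ivan Jackson (salary = 77000)
  3. Karl Moore (salary = 80000)
  4. Carol Brown (salary = 106000)
  5. Heidi Wilson (salary = 123000)
  6. Ivan Taylor (salary = 146000)
  7. Rosa Davis (salary = 147000)

First: Sam Moore

Sam Moore


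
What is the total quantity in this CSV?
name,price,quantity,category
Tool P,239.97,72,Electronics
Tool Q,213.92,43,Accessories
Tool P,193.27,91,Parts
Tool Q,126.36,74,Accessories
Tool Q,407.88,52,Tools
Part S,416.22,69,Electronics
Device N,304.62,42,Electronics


Computing total quantity:
Values: [72, 43, 91, 74, 52, 69, 42]
Sum = 443

443


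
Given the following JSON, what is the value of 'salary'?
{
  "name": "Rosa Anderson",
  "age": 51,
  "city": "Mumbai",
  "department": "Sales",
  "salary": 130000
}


Looking up field 'salary'
Value: 130000

130000


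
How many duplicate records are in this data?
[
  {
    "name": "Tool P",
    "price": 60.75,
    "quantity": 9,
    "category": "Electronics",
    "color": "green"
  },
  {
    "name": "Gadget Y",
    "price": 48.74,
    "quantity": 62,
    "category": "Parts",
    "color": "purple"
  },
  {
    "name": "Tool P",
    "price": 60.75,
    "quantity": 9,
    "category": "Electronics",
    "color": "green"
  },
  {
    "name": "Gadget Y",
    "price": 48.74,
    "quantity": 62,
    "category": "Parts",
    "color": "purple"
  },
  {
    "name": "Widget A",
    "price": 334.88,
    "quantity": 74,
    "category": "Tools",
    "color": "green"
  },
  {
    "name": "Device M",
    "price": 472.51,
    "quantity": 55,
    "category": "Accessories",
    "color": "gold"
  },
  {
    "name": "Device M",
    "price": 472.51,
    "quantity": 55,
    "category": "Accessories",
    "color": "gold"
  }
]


Checking 7 records for duplicates:

  Row 1: Tool P ($60.75, qty 9)
  Row 2: Gadget Y ($48.74, qty 62)
  Row 3: Tool P ($60.75, qty 9) <-- DUPLICATE
  Row 4: Gadget Y ($48.74, qty 62) <-- DUPLICATE
  Row 5: Widget A ($334.88, qty 74)
  Row 6: Device M ($472.51, qty 55)
  Row 7: Device M ($472.51, qty 55) <-- DUPLICATE

Duplicates found: 3
Unique records: 4

3 duplicates, 4 unique


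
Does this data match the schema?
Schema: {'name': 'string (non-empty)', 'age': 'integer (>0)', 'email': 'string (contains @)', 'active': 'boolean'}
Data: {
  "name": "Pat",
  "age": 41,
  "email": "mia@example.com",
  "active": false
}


Validating each field against schema:
  name: OK (non-empty string)
  age: OK (positive integer)
  email: OK (string with @)
  active: OK (boolean)

Result: VALID

VALID


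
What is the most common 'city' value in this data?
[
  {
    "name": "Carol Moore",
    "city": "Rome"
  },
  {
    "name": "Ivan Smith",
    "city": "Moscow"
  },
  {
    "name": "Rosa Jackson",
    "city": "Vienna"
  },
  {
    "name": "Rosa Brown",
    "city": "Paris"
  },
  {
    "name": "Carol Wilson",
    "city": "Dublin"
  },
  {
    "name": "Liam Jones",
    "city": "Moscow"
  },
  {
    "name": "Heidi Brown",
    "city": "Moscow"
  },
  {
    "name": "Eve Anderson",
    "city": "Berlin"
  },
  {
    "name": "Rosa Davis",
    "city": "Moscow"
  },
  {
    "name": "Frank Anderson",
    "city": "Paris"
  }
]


Counting 'city' values across 10 records:

  Moscow: 4 ####
  Paris: 2 ##
  Rome: 1 #
  Vienna: 1 #
  Dublin: 1 #
  Berlin: 1 #

Most common: Moscow (4 times)

Moscow (4 times)


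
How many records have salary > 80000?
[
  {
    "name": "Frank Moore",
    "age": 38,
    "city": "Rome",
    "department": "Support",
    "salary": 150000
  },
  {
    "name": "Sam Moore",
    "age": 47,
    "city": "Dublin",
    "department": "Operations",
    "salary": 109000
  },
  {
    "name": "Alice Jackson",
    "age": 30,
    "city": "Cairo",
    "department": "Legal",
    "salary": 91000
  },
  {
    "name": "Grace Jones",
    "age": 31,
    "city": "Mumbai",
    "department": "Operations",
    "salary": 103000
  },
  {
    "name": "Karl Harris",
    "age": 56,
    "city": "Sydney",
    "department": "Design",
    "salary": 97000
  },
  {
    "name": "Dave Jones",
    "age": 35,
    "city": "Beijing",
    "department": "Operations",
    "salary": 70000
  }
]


Data: 6 records
Condition: salary > 80000

Checking each record:
  Frank Moore: 150000 MATCH
  Sam Moore: 109000 MATCH
  Alice Jackson: 91000 MATCH
  Grace Jones: 103000 MATCH
  Karl Harris: 97000 MATCH
  Dave Jones: 70000

Count: 5

5


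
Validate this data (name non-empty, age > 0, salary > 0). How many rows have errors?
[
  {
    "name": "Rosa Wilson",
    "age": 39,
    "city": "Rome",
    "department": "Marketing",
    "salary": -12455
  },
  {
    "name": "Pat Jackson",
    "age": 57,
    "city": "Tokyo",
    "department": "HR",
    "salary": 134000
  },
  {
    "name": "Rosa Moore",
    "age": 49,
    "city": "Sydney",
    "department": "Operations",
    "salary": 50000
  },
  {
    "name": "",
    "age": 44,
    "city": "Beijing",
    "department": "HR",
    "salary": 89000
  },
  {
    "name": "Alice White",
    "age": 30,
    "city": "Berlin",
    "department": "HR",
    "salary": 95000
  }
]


Validating 5 records:
Rules: name non-empty, age > 0, salary > 0

  Row 1 (Rosa Wilson): negative salary: -12455
  Row 2 (Pat Jackson): OK
  Row 3 (Rosa Moore): OK
  Row 4 (???): empty name
  Row 5 (Alice White): OK

Total errors: 2

2 errors


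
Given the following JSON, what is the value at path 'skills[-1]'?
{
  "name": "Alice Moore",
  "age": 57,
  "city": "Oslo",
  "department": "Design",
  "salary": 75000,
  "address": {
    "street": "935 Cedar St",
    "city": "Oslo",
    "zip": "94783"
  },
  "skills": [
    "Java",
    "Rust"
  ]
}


Query: skills[-1]
Path: skills -> last element
Value: Rust

Rust


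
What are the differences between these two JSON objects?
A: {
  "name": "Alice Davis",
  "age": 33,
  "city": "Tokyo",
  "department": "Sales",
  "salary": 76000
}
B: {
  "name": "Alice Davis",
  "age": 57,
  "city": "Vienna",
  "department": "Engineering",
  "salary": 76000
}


Comparing each field (in key order):
  name: same
  age: DIFFERENT
  city: DIFFERENT
  department: DIFFERENT
  salary: same
Differences:
  age: 33 -> 57
  city: Tokyo -> Vienna
  department: Sales -> Engineering

3 field(s) changed

3 changes: age, city, department


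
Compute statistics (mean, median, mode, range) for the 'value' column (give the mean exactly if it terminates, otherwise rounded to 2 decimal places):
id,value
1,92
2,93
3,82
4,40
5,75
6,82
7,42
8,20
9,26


Data: [92, 93, 82, 40, 75, 82, 42, 20, 26]
Count: 9
Sum: 552
Mean: 552/9 ≈ 61.33 (rounded to 2 decimal places)
Sorted: [20, 26, 40, 42, 75, 82, 82, 92, 93]
Median: 75.0
Mode: 82 (2 times)
Range: 93 - 20 = 73
Min: 20, Max: 93

mean≈61.33, median=75.0, mode=82, range=73


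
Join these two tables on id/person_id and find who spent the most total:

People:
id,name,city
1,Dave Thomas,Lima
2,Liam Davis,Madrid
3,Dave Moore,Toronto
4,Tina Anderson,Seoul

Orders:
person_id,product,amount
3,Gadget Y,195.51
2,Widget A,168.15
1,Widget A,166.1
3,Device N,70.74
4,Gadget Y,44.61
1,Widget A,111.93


Join on: people.id = orders.person_id

Joined rows:
  Dave Moore (Toronto) bought Gadget Y for $195.51
  Liam Davis (Madrid) bought Widget A for $168.15
  Dave Thomas (Lima) bought Widget A for $166.1
  Dave Moore (Toronto) bought Device N for $70.74
  Tina Anderson (Seoul) bought Gadget Y for $44.61
  Dave Thomas (Lima) bought Widget A for $111.93

Total per person:
  Dave Thomas: $278.03
  Dave Moore: $266.25
  Liam Davis: $168.15
  Tina Anderson: $44.61

Top spender: Dave Thomas ($278.03)

Dave Thomas ($278.03)


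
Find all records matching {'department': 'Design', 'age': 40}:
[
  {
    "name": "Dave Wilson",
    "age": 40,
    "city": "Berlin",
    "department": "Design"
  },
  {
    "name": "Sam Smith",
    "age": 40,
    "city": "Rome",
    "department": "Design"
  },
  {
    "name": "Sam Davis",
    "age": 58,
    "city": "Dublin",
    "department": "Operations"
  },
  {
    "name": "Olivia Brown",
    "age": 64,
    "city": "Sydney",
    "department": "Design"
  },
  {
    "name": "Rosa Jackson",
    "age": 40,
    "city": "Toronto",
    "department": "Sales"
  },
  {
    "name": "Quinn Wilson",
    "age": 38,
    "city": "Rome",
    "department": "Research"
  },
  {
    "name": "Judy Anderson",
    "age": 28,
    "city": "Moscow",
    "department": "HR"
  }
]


Search criteria: {'department': 'Design', 'age': 40}

Checking 7 records:
  Dave Wilson: {department: Design, age: 40} <-- MATCH
  Sam Smith: {department: Design, age: 40} <-- MATCH
  Sam Davis: {department: Operations, age: 58}
  Olivia Brown: {department: Design, age: 64}
  Rosa Jackson: {department: Sales, age: 40}
  Quinn Wilson: {department: Research, age: 38}
  Judy Anderson: {department: HR, age: 28}

Matches: ["Dave Wilson", "Sam Smith"]

["Dave Wilson", "Sam Smith"]


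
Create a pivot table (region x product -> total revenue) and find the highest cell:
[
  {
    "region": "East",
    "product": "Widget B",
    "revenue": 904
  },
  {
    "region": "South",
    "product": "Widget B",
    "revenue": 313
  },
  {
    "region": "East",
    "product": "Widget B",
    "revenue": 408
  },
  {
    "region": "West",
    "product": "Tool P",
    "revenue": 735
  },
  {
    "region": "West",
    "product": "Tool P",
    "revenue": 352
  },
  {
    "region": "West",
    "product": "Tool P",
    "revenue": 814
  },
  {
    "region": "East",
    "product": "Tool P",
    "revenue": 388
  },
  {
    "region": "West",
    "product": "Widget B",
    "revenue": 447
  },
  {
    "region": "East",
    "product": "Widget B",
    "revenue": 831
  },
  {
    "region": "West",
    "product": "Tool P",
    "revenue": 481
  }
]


Pivot: region (rows) x product (columns) -> total revenue

     Tool P        Widget B    
East           388          2143  
South            0           313  
West          2382           447  

Highest: West / Tool P = $2382

West / Tool P = $2382


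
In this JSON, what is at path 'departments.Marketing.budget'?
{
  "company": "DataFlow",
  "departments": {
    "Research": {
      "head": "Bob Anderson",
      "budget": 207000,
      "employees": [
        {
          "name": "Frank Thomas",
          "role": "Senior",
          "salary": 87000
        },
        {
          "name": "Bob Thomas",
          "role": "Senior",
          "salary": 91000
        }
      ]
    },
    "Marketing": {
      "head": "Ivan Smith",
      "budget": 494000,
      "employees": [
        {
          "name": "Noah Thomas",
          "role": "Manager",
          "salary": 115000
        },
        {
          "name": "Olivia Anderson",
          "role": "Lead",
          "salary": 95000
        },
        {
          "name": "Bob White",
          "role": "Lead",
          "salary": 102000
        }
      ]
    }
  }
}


Path: departments.Marketing.budget

Navigate:
  -> departments
  -> Marketing
  -> budget = 494000

494000


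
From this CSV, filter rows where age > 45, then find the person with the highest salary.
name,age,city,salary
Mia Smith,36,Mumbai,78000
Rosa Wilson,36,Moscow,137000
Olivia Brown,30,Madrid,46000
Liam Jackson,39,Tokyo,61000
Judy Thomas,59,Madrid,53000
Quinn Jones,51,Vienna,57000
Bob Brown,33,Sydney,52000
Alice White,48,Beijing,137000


Filter: age > 45
Sort by: salary (descending)

Filtered records (3):
  Alice White, age 48, salary $137000
  Quinn Jones, age 51, salary $57000
  Judy Thomas, age 59, salary $53000

Highest salary: Alice White ($137000)

Alice White


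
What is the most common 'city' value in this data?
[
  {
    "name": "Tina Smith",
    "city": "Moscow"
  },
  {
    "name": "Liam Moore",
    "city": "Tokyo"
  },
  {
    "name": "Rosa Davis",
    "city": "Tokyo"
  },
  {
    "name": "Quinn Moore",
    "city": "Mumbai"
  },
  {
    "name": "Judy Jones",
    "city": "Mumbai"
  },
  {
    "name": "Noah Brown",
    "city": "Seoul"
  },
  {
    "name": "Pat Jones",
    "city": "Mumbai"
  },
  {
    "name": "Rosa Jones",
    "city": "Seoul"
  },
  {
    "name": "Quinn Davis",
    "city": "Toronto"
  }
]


Counting 'city' values across 9 records:

  Mumbai: 3 ###
  Tokyo: 2 ##
  Seoul: 2 ##
  Moscow: 1 #
  Toronto: 1 #

Most common: Mumbai (3 times)

Mumbai (3 times)


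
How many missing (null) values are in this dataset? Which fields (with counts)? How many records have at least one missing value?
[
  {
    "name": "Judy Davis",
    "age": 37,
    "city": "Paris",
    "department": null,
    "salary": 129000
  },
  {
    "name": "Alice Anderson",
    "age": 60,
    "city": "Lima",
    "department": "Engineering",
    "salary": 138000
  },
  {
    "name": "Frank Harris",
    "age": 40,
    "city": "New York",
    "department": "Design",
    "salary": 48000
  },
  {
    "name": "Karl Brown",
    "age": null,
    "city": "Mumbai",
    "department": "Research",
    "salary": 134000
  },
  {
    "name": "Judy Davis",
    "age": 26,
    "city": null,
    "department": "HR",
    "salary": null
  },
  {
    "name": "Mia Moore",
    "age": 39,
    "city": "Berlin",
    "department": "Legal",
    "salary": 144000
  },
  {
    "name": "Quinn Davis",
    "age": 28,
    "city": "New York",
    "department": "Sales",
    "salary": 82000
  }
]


Checking for missing (null) values in 7 records:

  Judy Davis: department
  Alice Anderson: complete
  Frank Harris: complete
  Karl Brown: age
  Judy Davis: city, salary
  Mia Moore: complete
  Quinn Davis: complete

Per field:
  name: 0 missing
  age: 1 missing
  city: 1 missing
  department: 1 missing
  salary: 1 missing

Total missing values: 4
Records with any missing: 3

4 missing values (age: 1, city: 1, department: 1, salary: 1); 3 incomplete records


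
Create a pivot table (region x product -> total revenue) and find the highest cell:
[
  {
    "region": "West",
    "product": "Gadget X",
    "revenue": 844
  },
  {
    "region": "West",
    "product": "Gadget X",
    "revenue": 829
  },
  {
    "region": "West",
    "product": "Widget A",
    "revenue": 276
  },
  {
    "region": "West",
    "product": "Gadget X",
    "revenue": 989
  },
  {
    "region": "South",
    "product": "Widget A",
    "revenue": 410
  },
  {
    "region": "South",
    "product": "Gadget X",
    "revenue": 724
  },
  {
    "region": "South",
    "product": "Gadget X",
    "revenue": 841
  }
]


Pivot: region (rows) x product (columns) -> total revenue

     Gadget X      Widget A    
South         1565           410  
West          2662           276  

Highest: West / Gadget X = $2662

West / Gadget X = $2662


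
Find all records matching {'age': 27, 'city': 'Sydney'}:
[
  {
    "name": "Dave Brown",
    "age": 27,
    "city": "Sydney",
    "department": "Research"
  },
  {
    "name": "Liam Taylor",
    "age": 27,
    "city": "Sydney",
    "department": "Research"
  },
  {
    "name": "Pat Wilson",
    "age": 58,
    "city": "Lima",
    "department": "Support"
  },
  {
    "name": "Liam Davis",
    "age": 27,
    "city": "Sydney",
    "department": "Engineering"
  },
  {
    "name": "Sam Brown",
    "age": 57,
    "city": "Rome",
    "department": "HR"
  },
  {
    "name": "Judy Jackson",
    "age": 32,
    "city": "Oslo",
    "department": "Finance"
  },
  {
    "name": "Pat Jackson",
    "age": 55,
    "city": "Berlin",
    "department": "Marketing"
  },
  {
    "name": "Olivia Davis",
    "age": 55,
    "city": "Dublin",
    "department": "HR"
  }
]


Search criteria: {'age': 27, 'city': 'Sydney'}

Checking 8 records:
  Dave Brown: {age: 27, city: Sydney} <-- MATCH
  Liam Taylor: {age: 27, city: Sydney} <-- MATCH
  Pat Wilson: {age: 58, city: Lima}
  Liam Davis: {age: 27, city: Sydney} <-- MATCH
  Sam Brown: {age: 57, city: Rome}
  Judy Jackson: {age: 32, city: Oslo}
  Pat Jackson: {age: 55, city: Berlin}
  Olivia Davis: {age: 55, city: Dublin}

Matches: ["Dave Brown", "Liam Taylor", "Liam Davis"]

["Dave Brown", "Liam Taylor", "Liam Davis"]


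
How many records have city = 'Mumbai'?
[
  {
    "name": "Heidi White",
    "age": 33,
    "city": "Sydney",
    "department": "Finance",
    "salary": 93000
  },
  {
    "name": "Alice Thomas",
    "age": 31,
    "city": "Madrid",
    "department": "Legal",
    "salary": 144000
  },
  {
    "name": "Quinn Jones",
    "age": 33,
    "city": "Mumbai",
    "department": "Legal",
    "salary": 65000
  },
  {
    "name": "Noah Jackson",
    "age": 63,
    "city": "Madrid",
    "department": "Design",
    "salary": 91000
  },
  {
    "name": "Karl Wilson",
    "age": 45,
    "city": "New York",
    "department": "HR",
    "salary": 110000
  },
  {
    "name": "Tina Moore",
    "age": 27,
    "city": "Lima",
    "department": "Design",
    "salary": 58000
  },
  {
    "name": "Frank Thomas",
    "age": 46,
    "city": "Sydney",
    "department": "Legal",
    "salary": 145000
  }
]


Data: 7 records
Condition: city = 'Mumbai'

Checking each record:
  Heidi White: Sydney
  Alice Thomas: Madrid
  Quinn Jones: Mumbai MATCH
  Noah Jackson: Madrid
  Karl Wilson: New York
  Tina Moore: Lima
  Frank Thomas: Sydney

Count: 1

1


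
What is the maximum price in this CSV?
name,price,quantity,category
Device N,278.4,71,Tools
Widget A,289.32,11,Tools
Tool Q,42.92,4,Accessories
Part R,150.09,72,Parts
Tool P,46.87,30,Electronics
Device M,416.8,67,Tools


Computing maximum price:
Values: [278.4, 289.32, 42.92, 150.09, 46.87, 416.8]
Max = 416.8

416.8


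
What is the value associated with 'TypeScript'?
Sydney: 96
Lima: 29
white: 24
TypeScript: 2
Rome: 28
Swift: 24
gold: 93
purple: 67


Looking up key 'TypeScript'
Value: 2

2


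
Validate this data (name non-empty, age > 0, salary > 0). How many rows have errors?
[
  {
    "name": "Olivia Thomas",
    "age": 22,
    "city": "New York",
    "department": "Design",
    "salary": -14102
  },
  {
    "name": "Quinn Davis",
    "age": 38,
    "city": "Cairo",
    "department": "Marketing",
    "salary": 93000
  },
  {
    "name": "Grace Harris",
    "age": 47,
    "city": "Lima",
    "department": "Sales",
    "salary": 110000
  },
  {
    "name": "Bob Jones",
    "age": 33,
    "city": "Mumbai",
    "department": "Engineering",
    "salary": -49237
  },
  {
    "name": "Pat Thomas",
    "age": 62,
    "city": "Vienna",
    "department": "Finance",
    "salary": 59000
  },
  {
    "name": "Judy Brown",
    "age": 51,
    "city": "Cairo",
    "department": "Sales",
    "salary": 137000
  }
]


Validating 6 records:
Rules: name non-empty, age > 0, salary > 0

  Row 1 (Olivia Thomas): negative salary: -14102
  Row 2 (Quinn Davis): OK
  Row 3 (Grace Harris): OK
  Row 4 (Bob Jones): negative salary: -49237
  Row 5 (Pat Thomas): OK
  Row 6 (Judy Brown): OK

Total errors: 2

2 errors


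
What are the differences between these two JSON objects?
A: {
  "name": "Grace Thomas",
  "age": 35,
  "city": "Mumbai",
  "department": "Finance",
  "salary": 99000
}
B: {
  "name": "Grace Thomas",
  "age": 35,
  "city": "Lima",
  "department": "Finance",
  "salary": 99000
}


Comparing each field (in key order):
  name: same
  age: same
  city: DIFFERENT
  department: same
  salary: same
Differences:
  city: Mumbai -> Lima

1 field(s) changed

1 change: city


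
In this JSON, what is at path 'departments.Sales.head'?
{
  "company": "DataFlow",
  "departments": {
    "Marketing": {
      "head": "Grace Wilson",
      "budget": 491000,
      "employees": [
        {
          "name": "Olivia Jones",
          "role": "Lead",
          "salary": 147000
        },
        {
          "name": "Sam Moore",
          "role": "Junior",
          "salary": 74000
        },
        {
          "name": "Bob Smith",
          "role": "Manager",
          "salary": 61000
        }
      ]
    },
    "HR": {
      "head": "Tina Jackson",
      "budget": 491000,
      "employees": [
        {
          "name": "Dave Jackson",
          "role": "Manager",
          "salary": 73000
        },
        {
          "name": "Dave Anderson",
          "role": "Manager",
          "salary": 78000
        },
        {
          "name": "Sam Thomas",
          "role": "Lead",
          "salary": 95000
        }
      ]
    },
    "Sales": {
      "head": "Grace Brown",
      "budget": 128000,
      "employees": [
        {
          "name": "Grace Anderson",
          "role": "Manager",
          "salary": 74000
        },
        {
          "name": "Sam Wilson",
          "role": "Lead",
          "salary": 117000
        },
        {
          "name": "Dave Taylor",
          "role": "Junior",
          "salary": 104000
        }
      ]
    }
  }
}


Path: departments.Sales.head

Navigate:
  -> departments
  -> Sales
  -> head = 'Grace Brown'

Grace Brown
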